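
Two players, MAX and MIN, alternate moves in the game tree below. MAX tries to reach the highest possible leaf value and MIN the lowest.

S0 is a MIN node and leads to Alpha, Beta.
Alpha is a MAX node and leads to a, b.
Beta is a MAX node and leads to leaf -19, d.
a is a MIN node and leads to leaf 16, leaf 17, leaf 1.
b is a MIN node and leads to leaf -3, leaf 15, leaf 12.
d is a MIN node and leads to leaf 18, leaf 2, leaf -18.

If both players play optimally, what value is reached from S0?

-18

a (MIN): min(16, 17, 1) = 1
b (MIN): min(-3, 15, 12) = -3
Alpha (MAX): max(1, -3) = 1
d (MIN): min(18, 2, -18) = -18
Beta (MAX): max(-19, -18) = -18
S0 (MIN): min(1, -18) = -18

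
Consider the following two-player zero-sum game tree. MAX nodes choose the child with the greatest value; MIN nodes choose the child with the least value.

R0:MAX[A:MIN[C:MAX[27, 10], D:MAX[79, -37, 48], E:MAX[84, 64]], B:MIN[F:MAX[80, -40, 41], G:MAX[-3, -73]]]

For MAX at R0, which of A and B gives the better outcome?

A

C (MAX): max(27, 10) = 27
D (MAX): max(79, -37, 48) = 79
E (MAX): max(84, 64) = 84
A (MIN): min(27, 79, 84) = 27
F (MAX): max(80, -40, 41) = 80
G (MAX): max(-3, -73) = -3
B (MIN): min(80, -3) = -3
MAX prefers the higher value; A=27, B=-3. A is better since 27 > -3.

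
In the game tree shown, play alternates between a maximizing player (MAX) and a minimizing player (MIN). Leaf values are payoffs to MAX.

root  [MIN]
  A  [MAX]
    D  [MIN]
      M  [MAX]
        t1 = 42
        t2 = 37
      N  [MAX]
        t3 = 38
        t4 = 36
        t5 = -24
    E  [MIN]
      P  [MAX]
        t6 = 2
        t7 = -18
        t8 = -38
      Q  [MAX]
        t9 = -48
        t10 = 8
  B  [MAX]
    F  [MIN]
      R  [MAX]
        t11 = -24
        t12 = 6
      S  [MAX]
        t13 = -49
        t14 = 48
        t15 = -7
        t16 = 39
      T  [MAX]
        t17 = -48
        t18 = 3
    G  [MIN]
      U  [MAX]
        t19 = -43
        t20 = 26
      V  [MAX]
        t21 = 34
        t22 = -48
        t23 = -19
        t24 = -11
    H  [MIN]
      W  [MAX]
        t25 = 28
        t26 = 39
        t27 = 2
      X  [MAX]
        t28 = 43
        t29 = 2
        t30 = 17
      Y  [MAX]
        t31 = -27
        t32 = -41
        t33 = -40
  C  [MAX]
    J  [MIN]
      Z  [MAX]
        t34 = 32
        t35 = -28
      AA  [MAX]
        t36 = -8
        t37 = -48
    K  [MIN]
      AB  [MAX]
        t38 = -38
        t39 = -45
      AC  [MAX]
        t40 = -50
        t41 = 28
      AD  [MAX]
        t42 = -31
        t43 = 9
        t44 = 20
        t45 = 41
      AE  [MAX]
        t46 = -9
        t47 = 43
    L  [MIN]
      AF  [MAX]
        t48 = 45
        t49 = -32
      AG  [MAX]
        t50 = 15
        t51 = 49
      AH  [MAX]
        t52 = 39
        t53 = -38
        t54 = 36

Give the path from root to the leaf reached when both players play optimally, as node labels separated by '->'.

root -> B -> G -> U -> t20

M (MAX): max(42, 37) = 42
N (MAX): max(38, 36, -24) = 38
D (MIN): min(42, 38) = 38
P (MAX): max(2, -18, -38) = 2
Q (MAX): max(-48, 8) = 8
E (MIN): min(2, 8) = 2
A (MAX): max(38, 2) = 38
R (MAX): max(-24, 6) = 6
S (MAX): max(-49, 48, -7, 39) = 48
T (MAX): max(-48, 3) = 3
F (MIN): min(6, 48, 3) = 3
U (MAX): max(-43, 26) = 26
V (MAX): max(34, -48, -19, -11) = 34
G (MIN): min(26, 34) = 26
W (MAX): max(28, 39, 2) = 39
X (MAX): max(43, 2, 17) = 43
Y (MAX): max(-27, -41, -40) = -27
H (MIN): min(39, 43, -27) = -27
B (MAX): max(3, 26, -27) = 26
Z (MAX): max(32, -28) = 32
AA (MAX): max(-8, -48) = -8
J (MIN): min(32, -8) = -8
AB (MAX): max(-38, -45) = -38
AC (MAX): max(-50, 28) = 28
AD (MAX): max(-31, 9, 20, 41) = 41
AE (MAX): max(-9, 43) = 43
K (MIN): min(-38, 28, 41, 43) = -38
AF (MAX): max(45, -32) = 45
AG (MAX): max(15, 49) = 49
AH (MAX): max(39, -38, 36) = 39
L (MIN): min(45, 49, 39) = 39
C (MAX): max(-8, -38, 39) = 39
root (MIN): min(38, 26, 39) = 26
At root, MIN picks B (lowest: 26).
At B, MAX picks G (highest: 26).
At G, MIN picks U (lowest: 26).
At U, MAX picks t20 (highest: 26).
Terminal value 26.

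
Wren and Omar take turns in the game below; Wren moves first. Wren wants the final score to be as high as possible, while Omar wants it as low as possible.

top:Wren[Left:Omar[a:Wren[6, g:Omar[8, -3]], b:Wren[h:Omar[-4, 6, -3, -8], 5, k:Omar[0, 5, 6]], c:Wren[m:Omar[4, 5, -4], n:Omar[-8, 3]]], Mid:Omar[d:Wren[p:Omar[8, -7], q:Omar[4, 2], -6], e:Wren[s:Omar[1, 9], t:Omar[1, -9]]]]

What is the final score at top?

1

g (Omar): min(8, -3) = -3
a (Wren): max(6, -3) = 6
h (Omar): min(-4, 6, -3, -8) = -8
k (Omar): min(0, 5, 6) = 0
b (Wren): max(-8, 5, 0) = 5
m (Omar): min(4, 5, -4) = -4
n (Omar): min(-8, 3) = -8
c (Wren): max(-4, -8) = -4
Left (Omar): min(6, 5, -4) = -4
p (Omar): min(8, -7) = -7
q (Omar): min(4, 2) = 2
d (Wren): max(-7, 2, -6) = 2
s (Omar): min(1, 9) = 1
t (Omar): min(1, -9) = -9
e (Wren): max(1, -9) = 1
Mid (Omar): min(2, 1) = 1
top (Wren): max(-4, 1) = 1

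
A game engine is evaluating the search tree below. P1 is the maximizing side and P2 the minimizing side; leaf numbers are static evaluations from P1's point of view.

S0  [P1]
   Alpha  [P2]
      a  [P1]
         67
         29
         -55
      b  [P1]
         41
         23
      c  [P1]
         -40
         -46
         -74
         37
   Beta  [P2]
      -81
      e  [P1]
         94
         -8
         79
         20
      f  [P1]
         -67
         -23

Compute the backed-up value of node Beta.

e (P1): max(94, -8, 79, 20) = 94
f (P1): max(-67, -23) = -23
Beta (P2): min(-81, 94, -23) = -81

-81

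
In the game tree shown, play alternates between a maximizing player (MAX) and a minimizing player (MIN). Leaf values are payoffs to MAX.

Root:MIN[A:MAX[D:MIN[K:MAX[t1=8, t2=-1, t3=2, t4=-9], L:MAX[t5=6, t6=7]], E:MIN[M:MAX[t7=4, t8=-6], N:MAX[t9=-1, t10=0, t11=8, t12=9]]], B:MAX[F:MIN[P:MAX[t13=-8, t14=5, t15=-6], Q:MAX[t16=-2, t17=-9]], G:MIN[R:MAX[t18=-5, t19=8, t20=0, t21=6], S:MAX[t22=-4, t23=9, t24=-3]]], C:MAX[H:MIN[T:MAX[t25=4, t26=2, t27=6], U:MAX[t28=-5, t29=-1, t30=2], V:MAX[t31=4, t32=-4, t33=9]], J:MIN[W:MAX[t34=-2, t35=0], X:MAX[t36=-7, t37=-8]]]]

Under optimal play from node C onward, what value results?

T (MAX): max(4, 2, 6) = 6
U (MAX): max(-5, -1, 2) = 2
V (MAX): max(4, -4, 9) = 9
H (MIN): min(6, 2, 9) = 2
W (MAX): max(-2, 0) = 0
X (MAX): max(-7, -8) = -7
J (MIN): min(0, -7) = -7
C (MAX): max(2, -7) = 2

2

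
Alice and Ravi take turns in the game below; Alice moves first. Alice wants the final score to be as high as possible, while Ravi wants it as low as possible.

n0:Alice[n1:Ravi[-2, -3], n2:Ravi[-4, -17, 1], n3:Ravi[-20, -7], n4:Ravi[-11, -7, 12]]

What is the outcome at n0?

n1 (Ravi): min(-2, -3) = -3
n2 (Ravi): min(-4, -17, 1) = -17
n3 (Ravi): min(-20, -7) = -20
n4 (Ravi): min(-11, -7, 12) = -11
n0 (Alice): max(-3, -17, -20, -11) = -3

-3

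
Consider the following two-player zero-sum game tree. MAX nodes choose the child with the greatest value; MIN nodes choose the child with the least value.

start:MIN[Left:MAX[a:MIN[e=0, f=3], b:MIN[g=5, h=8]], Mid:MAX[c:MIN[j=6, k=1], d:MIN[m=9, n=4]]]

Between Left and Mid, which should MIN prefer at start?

a (MIN): min(0, 3) = 0
b (MIN): min(5, 8) = 5
Left (MAX): max(0, 5) = 5
c (MIN): min(6, 1) = 1
d (MIN): min(9, 4) = 4
Mid (MAX): max(1, 4) = 4
MIN prefers the lower value; Left=5, Mid=4. Mid is better since 4 < 5.

Mid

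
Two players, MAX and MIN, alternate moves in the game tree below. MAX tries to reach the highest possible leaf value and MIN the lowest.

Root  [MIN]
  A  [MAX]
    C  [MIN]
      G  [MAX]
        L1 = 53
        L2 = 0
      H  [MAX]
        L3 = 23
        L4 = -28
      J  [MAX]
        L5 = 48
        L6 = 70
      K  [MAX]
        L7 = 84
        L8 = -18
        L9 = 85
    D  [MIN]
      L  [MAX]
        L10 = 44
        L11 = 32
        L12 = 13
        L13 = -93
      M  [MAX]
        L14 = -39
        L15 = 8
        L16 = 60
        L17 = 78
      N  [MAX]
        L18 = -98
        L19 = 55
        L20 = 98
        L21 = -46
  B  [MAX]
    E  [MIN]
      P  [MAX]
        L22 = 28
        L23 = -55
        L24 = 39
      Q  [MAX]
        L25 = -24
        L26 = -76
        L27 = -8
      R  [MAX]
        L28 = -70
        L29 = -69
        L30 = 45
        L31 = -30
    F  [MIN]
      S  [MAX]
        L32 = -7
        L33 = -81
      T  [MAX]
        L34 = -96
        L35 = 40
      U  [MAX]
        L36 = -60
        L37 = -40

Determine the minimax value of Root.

G (MAX): max(53, 0) = 53
H (MAX): max(23, -28) = 23
J (MAX): max(48, 70) = 70
K (MAX): max(84, -18, 85) = 85
C (MIN): min(53, 23, 70, 85) = 23
L (MAX): max(44, 32, 13, -93) = 44
M (MAX): max(-39, 8, 60, 78) = 78
N (MAX): max(-98, 55, 98, -46) = 98
D (MIN): min(44, 78, 98) = 44
A (MAX): max(23, 44) = 44
P (MAX): max(28, -55, 39) = 39
Q (MAX): max(-24, -76, -8) = -8
R (MAX): max(-70, -69, 45, -30) = 45
E (MIN): min(39, -8, 45) = -8
S (MAX): max(-7, -81) = -7
T (MAX): max(-96, 40) = 40
U (MAX): max(-60, -40) = -40
F (MIN): min(-7, 40, -40) = -40
B (MAX): max(-8, -40) = -8
Root (MIN): min(44, -8) = -8

-8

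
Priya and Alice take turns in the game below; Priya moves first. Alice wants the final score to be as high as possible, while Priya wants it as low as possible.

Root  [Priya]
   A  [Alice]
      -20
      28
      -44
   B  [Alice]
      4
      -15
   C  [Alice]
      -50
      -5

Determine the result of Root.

-5

A (Alice): max(-20, 28, -44) = 28
B (Alice): max(4, -15) = 4
C (Alice): max(-50, -5) = -5
Root (Priya): min(28, 4, -5) = -5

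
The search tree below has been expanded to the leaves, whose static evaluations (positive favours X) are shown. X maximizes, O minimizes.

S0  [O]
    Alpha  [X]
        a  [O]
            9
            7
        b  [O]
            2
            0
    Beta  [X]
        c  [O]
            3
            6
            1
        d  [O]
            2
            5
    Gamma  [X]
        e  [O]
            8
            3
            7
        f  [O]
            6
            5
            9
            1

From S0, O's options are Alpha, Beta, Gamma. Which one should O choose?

a (O): min(9, 7) = 7
b (O): min(2, 0) = 0
Alpha (X): max(7, 0) = 7
c (O): min(3, 6, 1) = 1
d (O): min(2, 5) = 2
Beta (X): max(1, 2) = 2
e (O): min(8, 3, 7) = 3
f (O): min(6, 5, 9, 1) = 1
Gamma (X): max(3, 1) = 3
S0 (O): min(7, 2, 3) = 2
O at S0 wants the lowest of {Alpha=7, Beta=2, Gamma=3}, so chooses Beta.

Beta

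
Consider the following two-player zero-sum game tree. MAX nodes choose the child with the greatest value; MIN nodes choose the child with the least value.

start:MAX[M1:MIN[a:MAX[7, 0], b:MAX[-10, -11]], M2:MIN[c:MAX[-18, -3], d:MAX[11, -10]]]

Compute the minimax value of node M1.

-10

a (MAX): max(7, 0) = 7
b (MAX): max(-10, -11) = -10
M1 (MIN): min(7, -10) = -10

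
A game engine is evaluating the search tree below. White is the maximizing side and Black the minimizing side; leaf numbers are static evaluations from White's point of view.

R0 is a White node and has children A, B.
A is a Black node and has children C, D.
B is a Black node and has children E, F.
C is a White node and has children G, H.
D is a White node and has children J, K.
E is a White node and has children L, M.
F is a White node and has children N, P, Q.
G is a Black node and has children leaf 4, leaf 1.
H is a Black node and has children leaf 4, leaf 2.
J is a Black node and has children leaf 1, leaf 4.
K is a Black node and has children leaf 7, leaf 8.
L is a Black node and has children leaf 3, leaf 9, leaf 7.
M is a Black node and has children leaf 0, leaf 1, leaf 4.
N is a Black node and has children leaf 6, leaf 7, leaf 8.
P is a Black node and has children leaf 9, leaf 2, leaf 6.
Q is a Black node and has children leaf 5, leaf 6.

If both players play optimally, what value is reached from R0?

G (Black): min(4, 1) = 1
H (Black): min(4, 2) = 2
C (White): max(1, 2) = 2
J (Black): min(1, 4) = 1
K (Black): min(7, 8) = 7
D (White): max(1, 7) = 7
A (Black): min(2, 7) = 2
L (Black): min(3, 9, 7) = 3
M (Black): min(0, 1, 4) = 0
E (White): max(3, 0) = 3
N (Black): min(6, 7, 8) = 6
P (Black): min(9, 2, 6) = 2
Q (Black): min(5, 6) = 5
F (White): max(6, 2, 5) = 6
B (Black): min(3, 6) = 3
R0 (White): max(2, 3) = 3

3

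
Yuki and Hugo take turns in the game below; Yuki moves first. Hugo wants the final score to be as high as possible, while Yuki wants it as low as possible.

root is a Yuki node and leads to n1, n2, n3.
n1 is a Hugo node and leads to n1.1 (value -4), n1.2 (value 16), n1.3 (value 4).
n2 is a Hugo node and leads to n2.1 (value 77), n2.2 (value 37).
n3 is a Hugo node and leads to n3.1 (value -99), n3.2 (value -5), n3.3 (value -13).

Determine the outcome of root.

n1 (Hugo): max(-4, 16, 4) = 16
n2 (Hugo): max(77, 37) = 77
n3 (Hugo): max(-99, -5, -13) = -5
root (Yuki): min(16, 77, -5) = -5

-5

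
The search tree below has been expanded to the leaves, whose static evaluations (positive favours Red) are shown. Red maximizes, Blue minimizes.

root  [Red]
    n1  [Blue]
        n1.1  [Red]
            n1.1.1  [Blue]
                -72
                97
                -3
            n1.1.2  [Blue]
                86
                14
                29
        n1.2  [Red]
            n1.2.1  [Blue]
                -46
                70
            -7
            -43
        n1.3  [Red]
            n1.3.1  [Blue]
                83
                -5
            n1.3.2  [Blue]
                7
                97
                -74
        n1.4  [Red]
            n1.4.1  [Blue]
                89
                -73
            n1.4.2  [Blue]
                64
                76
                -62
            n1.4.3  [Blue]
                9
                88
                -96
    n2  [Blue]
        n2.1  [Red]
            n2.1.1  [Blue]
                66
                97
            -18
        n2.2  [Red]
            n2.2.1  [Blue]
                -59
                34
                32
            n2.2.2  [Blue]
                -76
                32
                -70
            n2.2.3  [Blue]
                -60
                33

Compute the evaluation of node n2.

n2.1.1 (Blue): min(66, 97) = 66
n2.1 (Red): max(66, -18) = 66
n2.2.1 (Blue): min(-59, 34, 32) = -59
n2.2.2 (Blue): min(-76, 32, -70) = -76
n2.2.3 (Blue): min(-60, 33) = -60
n2.2 (Red): max(-59, -76, -60) = -59
n2 (Blue): min(66, -59) = -59

-59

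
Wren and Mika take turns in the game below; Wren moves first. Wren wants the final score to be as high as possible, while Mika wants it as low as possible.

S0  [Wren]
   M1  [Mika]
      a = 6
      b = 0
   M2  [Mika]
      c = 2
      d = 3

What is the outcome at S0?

M1 (Mika): min(6, 0) = 0
M2 (Mika): min(2, 3) = 2
S0 (Wren): max(0, 2) = 2

2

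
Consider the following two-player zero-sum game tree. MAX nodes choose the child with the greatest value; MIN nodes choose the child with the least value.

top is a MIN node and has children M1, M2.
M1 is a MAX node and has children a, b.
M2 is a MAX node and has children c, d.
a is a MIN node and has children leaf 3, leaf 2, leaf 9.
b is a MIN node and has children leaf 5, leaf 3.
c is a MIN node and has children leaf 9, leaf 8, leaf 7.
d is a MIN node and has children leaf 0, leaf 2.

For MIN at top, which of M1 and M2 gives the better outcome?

M1

a (MIN): min(3, 2, 9) = 2
b (MIN): min(5, 3) = 3
M1 (MAX): max(2, 3) = 3
c (MIN): min(9, 8, 7) = 7
d (MIN): min(0, 2) = 0
M2 (MAX): max(7, 0) = 7
MIN prefers the lower value; M1=3, M2=7. M1 is better since 3 < 7.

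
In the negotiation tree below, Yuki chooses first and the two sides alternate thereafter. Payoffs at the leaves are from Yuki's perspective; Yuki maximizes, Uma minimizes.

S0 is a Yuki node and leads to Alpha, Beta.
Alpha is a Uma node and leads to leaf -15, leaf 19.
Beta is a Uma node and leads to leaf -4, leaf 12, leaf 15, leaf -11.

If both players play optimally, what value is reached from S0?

Alpha (Uma): min(-15, 19) = -15
Beta (Uma): min(-4, 12, 15, -11) = -11
S0 (Yuki): max(-15, -11) = -11

-11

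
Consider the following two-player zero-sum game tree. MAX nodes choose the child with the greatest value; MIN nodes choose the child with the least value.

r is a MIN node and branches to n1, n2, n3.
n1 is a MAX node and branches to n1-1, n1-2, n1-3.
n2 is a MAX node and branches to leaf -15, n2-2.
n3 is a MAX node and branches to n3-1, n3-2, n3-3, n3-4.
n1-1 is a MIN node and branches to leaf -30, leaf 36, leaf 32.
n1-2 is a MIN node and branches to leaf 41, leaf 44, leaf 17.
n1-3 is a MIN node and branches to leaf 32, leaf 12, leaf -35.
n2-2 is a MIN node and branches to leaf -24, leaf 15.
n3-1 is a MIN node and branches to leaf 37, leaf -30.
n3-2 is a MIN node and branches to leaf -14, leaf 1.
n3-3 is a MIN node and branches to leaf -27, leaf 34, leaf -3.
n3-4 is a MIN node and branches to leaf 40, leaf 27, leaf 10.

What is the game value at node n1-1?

-30

n1-1 (MIN): min(-30, 36, 32) = -30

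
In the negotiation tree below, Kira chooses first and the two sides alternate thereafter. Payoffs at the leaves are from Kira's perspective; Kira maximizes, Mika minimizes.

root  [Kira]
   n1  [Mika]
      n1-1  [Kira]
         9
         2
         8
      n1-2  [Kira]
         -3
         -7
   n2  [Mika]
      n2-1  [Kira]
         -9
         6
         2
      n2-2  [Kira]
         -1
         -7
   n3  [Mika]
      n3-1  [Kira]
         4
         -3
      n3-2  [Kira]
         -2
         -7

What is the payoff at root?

-1

n1-1 (Kira): max(9, 2, 8) = 9
n1-2 (Kira): max(-3, -7) = -3
n1 (Mika): min(9, -3) = -3
n2-1 (Kira): max(-9, 6, 2) = 6
n2-2 (Kira): max(-1, -7) = -1
n2 (Mika): min(6, -1) = -1
n3-1 (Kira): max(4, -3) = 4
n3-2 (Kira): max(-2, -7) = -2
n3 (Mika): min(4, -2) = -2
root (Kira): max(-3, -1, -2) = -1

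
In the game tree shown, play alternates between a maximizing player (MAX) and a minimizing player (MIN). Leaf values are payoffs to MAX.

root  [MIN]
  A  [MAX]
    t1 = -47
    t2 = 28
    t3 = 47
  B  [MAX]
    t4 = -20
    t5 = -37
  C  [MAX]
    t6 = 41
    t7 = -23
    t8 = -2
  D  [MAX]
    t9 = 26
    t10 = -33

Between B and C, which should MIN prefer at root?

B

B (MAX): max(-20, -37) = -20
C (MAX): max(41, -23, -2) = 41
MIN prefers the lower value; B=-20, C=41. B is better since -20 < 41.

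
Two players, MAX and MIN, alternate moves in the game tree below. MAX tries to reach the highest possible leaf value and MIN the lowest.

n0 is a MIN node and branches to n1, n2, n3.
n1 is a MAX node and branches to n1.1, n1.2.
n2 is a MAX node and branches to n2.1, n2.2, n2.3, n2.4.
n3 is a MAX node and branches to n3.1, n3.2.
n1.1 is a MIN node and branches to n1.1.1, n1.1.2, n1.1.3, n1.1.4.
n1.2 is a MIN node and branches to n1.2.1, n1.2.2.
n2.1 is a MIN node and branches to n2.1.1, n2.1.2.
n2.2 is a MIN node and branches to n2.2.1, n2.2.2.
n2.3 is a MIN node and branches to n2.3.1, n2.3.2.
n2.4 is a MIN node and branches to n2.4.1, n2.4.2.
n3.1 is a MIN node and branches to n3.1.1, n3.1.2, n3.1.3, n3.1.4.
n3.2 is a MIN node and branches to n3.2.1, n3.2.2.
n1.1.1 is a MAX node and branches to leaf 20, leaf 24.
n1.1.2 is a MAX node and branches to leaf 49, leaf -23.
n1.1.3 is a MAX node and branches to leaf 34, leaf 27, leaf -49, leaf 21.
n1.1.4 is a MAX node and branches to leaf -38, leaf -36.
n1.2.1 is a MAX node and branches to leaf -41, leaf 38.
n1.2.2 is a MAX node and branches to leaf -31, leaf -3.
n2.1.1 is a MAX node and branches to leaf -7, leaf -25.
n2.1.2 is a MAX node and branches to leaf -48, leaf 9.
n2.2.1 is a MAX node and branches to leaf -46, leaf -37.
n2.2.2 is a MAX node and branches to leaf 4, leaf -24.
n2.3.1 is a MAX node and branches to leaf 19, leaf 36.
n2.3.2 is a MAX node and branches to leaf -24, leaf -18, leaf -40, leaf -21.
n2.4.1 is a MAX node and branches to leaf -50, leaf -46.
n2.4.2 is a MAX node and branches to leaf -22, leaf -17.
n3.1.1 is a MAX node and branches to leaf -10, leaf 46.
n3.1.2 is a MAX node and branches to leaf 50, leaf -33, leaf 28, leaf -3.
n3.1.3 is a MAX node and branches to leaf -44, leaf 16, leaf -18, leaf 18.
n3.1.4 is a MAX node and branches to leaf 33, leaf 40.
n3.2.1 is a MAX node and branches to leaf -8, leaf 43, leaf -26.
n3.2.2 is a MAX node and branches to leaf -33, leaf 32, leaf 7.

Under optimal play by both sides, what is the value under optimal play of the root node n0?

n1.1.1 (MAX): max(20, 24) = 24
n1.1.2 (MAX): max(49, -23) = 49
n1.1.3 (MAX): max(34, 27, -49, 21) = 34
n1.1.4 (MAX): max(-38, -36) = -36
n1.1 (MIN): min(24, 49, 34, -36) = -36
n1.2.1 (MAX): max(-41, 38) = 38
n1.2.2 (MAX): max(-31, -3) = -3
n1.2 (MIN): min(38, -3) = -3
n1 (MAX): max(-36, -3) = -3
n2.1.1 (MAX): max(-7, -25) = -7
n2.1.2 (MAX): max(-48, 9) = 9
n2.1 (MIN): min(-7, 9) = -7
n2.2.1 (MAX): max(-46, -37) = -37
n2.2.2 (MAX): max(4, -24) = 4
n2.2 (MIN): min(-37, 4) = -37
n2.3.1 (MAX): max(19, 36) = 36
n2.3.2 (MAX): max(-24, -18, -40, -21) = -18
n2.3 (MIN): min(36, -18) = -18
n2.4.1 (MAX): max(-50, -46) = -46
n2.4.2 (MAX): max(-22, -17) = -17
n2.4 (MIN): min(-46, -17) = -46
n2 (MAX): max(-7, -37, -18, -46) = -7
n3.1.1 (MAX): max(-10, 46) = 46
n3.1.2 (MAX): max(50, -33, 28, -3) = 50
n3.1.3 (MAX): max(-44, 16, -18, 18) = 18
n3.1.4 (MAX): max(33, 40) = 40
n3.1 (MIN): min(46, 50, 18, 40) = 18
n3.2.1 (MAX): max(-8, 43, -26) = 43
n3.2.2 (MAX): max(-33, 32, 7) = 32
n3.2 (MIN): min(43, 32) = 32
n3 (MAX): max(18, 32) = 32
n0 (MIN): min(-3, -7, 32) = -7

-7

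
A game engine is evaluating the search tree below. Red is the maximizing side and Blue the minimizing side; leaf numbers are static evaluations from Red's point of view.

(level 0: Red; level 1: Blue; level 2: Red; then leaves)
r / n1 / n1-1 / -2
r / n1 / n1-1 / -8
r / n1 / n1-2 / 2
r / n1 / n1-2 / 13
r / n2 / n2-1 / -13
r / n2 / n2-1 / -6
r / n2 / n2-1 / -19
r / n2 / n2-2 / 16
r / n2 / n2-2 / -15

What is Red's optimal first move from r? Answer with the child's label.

n1-1 (Red): max(-2, -8) = -2
n1-2 (Red): max(2, 13) = 13
n1 (Blue): min(-2, 13) = -2
n2-1 (Red): max(-13, -6, -19) = -6
n2-2 (Red): max(16, -15) = 16
n2 (Blue): min(-6, 16) = -6
r (Red): max(-2, -6) = -2
Red at r wants the highest of {n1=-2, n2=-6}, so chooses n1.

n1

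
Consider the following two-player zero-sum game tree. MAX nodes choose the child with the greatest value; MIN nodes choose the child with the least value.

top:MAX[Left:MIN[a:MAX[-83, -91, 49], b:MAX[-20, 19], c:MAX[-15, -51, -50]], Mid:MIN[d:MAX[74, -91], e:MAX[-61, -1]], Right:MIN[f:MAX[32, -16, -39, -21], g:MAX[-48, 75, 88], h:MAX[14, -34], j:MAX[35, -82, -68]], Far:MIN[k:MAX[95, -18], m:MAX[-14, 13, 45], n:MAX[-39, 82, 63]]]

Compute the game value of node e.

e (MAX): max(-61, -1) = -1

-1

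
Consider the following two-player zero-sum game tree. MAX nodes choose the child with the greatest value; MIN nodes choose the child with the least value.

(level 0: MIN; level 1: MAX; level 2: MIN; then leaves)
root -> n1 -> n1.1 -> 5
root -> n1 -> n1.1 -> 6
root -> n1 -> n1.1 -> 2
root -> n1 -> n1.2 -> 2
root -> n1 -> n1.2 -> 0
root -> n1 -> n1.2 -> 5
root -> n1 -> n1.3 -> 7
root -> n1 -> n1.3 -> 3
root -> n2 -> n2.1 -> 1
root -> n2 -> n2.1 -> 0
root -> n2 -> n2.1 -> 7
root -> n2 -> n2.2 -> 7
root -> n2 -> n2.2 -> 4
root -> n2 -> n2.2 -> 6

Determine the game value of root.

3

n1.1 (MIN): min(5, 6, 2) = 2
n1.2 (MIN): min(2, 0, 5) = 0
n1.3 (MIN): min(7, 3) = 3
n1 (MAX): max(2, 0, 3) = 3
n2.1 (MIN): min(1, 0, 7) = 0
n2.2 (MIN): min(7, 4, 6) = 4
n2 (MAX): max(0, 4) = 4
root (MIN): min(3, 4) = 3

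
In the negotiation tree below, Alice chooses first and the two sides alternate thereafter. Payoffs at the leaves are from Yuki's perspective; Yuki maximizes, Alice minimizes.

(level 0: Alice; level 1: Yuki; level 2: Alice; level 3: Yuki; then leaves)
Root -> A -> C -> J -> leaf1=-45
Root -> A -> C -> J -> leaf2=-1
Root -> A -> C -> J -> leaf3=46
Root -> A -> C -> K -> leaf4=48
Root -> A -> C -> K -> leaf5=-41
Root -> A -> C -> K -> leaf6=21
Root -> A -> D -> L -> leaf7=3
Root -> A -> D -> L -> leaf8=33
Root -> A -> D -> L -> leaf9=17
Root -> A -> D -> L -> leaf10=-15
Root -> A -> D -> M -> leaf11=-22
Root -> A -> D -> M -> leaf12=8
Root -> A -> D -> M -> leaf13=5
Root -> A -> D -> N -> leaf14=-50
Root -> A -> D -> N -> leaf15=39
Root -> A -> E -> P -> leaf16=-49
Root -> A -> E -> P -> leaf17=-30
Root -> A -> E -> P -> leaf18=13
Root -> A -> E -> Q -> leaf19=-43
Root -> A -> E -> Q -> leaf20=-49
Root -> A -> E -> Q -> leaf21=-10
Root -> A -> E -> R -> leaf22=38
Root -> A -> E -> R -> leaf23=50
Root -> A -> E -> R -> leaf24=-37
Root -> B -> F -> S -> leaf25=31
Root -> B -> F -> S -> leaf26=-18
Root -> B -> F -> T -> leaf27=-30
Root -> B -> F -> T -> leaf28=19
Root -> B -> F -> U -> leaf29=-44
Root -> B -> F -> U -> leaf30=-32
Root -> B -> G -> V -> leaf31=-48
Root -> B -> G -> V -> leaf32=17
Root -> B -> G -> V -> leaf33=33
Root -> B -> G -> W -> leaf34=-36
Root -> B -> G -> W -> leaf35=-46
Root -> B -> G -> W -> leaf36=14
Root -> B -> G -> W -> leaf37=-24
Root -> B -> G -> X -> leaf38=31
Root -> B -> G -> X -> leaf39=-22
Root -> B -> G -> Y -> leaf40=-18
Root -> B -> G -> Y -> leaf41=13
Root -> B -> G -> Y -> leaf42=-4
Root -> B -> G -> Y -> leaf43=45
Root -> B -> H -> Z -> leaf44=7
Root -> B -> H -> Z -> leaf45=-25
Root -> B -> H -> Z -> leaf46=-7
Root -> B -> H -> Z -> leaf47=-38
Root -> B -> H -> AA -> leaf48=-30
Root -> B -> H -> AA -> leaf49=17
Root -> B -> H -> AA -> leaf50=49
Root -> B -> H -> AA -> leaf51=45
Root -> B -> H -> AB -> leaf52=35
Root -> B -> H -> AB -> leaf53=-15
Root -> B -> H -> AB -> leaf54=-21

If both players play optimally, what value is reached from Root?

14

J (Yuki): max(-45, -1, 46) = 46
K (Yuki): max(48, -41, 21) = 48
C (Alice): min(46, 48) = 46
L (Yuki): max(3, 33, 17, -15) = 33
M (Yuki): max(-22, 8, 5) = 8
N (Yuki): max(-50, 39) = 39
D (Alice): min(33, 8, 39) = 8
P (Yuki): max(-49, -30, 13) = 13
Q (Yuki): max(-43, -49, -10) = -10
R (Yuki): max(38, 50, -37) = 50
E (Alice): min(13, -10, 50) = -10
A (Yuki): max(46, 8, -10) = 46
S (Yuki): max(31, -18) = 31
T (Yuki): max(-30, 19) = 19
U (Yuki): max(-44, -32) = -32
F (Alice): min(31, 19, -32) = -32
V (Yuki): max(-48, 17, 33) = 33
W (Yuki): max(-36, -46, 14, -24) = 14
X (Yuki): max(31, -22) = 31
Y (Yuki): max(-18, 13, -4, 45) = 45
G (Alice): min(33, 14, 31, 45) = 14
Z (Yuki): max(7, -25, -7, -38) = 7
AA (Yuki): max(-30, 17, 49, 45) = 49
AB (Yuki): max(35, -15, -21) = 35
H (Alice): min(7, 49, 35) = 7
B (Yuki): max(-32, 14, 7) = 14
Root (Alice): min(46, 14) = 14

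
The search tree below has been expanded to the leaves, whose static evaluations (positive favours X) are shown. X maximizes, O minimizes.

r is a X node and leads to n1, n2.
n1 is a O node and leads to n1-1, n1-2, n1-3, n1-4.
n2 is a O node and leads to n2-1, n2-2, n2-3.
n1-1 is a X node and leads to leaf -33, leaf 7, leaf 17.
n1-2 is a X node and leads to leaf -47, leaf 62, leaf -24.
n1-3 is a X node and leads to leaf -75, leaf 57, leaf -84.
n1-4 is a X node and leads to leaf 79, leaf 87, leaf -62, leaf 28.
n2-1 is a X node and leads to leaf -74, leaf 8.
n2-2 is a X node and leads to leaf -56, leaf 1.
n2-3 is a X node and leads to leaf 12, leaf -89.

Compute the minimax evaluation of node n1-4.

n1-4 (X): max(79, 87, -62, 28) = 87

87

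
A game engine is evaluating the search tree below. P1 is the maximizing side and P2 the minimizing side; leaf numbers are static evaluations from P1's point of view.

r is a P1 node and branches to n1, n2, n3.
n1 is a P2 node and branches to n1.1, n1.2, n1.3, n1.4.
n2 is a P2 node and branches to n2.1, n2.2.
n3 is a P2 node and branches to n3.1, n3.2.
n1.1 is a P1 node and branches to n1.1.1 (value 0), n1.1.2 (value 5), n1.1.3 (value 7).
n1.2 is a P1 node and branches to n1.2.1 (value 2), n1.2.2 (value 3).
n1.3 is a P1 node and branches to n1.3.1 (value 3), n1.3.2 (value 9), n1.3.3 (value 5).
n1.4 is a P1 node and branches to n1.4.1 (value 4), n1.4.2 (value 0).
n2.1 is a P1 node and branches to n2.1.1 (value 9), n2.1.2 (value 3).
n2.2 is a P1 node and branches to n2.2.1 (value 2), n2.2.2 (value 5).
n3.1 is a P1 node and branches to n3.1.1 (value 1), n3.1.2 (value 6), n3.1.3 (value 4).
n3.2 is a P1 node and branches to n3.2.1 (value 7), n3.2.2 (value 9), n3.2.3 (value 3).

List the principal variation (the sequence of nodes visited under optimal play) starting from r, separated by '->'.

n1.1 (P1): max(0, 5, 7) = 7
n1.2 (P1): max(2, 3) = 3
n1.3 (P1): max(3, 9, 5) = 9
n1.4 (P1): max(4, 0) = 4
n1 (P2): min(7, 3, 9, 4) = 3
n2.1 (P1): max(9, 3) = 9
n2.2 (P1): max(2, 5) = 5
n2 (P2): min(9, 5) = 5
n3.1 (P1): max(1, 6, 4) = 6
n3.2 (P1): max(7, 9, 3) = 9
n3 (P2): min(6, 9) = 6
r (P1): max(3, 5, 6) = 6
At r, P1 picks n3 (highest: 6).
At n3, P2 picks n3.1 (lowest: 6).
At n3.1, P1 picks n3.1.2 (highest: 6).
Terminal value 6.

r -> n3 -> n3.1 -> n3.1.2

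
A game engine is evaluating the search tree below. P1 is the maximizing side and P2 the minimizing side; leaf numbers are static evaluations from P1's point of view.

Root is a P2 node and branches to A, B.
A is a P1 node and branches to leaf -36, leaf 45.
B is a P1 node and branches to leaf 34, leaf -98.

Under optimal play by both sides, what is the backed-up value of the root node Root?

A (P1): max(-36, 45) = 45
B (P1): max(34, -98) = 34
Root (P2): min(45, 34) = 34

34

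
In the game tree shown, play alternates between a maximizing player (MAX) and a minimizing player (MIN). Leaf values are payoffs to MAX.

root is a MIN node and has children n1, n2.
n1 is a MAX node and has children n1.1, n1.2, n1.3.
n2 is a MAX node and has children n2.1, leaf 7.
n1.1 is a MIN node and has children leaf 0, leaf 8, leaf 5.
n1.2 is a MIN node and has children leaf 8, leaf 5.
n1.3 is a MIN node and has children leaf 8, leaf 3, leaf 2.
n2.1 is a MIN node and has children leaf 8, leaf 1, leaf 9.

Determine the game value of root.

n1.1 (MIN): min(0, 8, 5) = 0
n1.2 (MIN): min(8, 5) = 5
n1.3 (MIN): min(8, 3, 2) = 2
n1 (MAX): max(0, 5, 2) = 5
n2.1 (MIN): min(8, 1, 9) = 1
n2 (MAX): max(1, 7) = 7
root (MIN): min(5, 7) = 5

5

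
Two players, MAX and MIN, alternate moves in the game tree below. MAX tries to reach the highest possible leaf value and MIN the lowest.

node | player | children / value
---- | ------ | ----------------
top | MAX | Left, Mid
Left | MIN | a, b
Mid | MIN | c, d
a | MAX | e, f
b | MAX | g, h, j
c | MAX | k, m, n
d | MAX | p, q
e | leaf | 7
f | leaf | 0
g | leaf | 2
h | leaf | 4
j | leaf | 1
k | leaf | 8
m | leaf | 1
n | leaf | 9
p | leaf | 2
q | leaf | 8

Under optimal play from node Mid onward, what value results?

8

c (MAX): max(8, 1, 9) = 9
d (MAX): max(2, 8) = 8
Mid (MIN): min(9, 8) = 8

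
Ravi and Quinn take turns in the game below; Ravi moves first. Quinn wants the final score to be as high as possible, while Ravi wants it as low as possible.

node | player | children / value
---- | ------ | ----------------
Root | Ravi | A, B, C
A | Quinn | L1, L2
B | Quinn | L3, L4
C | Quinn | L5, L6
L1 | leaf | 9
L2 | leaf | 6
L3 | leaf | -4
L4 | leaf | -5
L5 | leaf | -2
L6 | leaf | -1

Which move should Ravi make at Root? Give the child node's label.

A (Quinn): max(9, 6) = 9
B (Quinn): max(-4, -5) = -4
C (Quinn): max(-2, -1) = -1
Root (Ravi): min(9, -4, -1) = -4
Ravi at Root wants the lowest of {A=9, B=-4, C=-1}, so chooses B.

B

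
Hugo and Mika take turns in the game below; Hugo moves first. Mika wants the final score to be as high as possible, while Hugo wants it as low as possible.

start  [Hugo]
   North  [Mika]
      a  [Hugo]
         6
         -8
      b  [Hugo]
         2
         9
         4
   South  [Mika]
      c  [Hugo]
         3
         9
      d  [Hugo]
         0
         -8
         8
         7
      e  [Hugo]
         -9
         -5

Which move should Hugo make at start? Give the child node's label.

a (Hugo): min(6, -8) = -8
b (Hugo): min(2, 9, 4) = 2
North (Mika): max(-8, 2) = 2
c (Hugo): min(3, 9) = 3
d (Hugo): min(0, -8, 8, 7) = -8
e (Hugo): min(-9, -5) = -9
South (Mika): max(3, -8, -9) = 3
start (Hugo): min(2, 3) = 2
Hugo at start wants the lowest of {North=2, South=3}, so chooses North.

North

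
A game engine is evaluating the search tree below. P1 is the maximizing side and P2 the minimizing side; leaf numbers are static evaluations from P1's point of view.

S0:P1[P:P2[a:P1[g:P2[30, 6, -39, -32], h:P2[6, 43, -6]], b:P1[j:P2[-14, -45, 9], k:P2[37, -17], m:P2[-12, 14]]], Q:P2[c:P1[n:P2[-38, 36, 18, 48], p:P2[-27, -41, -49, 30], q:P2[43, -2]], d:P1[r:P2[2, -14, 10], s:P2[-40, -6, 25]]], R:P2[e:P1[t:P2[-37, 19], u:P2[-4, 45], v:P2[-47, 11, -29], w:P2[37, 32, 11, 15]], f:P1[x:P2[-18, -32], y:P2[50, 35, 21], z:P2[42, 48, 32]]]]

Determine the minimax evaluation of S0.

11

g (P2): min(30, 6, -39, -32) = -39
h (P2): min(6, 43, -6) = -6
a (P1): max(-39, -6) = -6
j (P2): min(-14, -45, 9) = -45
k (P2): min(37, -17) = -17
m (P2): min(-12, 14) = -12
b (P1): max(-45, -17, -12) = -12
P (P2): min(-6, -12) = -12
n (P2): min(-38, 36, 18, 48) = -38
p (P2): min(-27, -41, -49, 30) = -49
q (P2): min(43, -2) = -2
c (P1): max(-38, -49, -2) = -2
r (P2): min(2, -14, 10) = -14
s (P2): min(-40, -6, 25) = -40
d (P1): max(-14, -40) = -14
Q (P2): min(-2, -14) = -14
t (P2): min(-37, 19) = -37
u (P2): min(-4, 45) = -4
v (P2): min(-47, 11, -29) = -47
w (P2): min(37, 32, 11, 15) = 11
e (P1): max(-37, -4, -47, 11) = 11
x (P2): min(-18, -32) = -32
y (P2): min(50, 35, 21) = 21
z (P2): min(42, 48, 32) = 32
f (P1): max(-32, 21, 32) = 32
R (P2): min(11, 32) = 11
S0 (P1): max(-12, -14, 11) = 11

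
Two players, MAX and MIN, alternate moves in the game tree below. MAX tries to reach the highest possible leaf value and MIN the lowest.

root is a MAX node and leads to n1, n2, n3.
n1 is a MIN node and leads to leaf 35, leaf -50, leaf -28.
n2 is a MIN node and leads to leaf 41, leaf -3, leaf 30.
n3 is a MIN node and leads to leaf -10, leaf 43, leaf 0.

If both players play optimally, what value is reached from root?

-3

n1 (MIN): min(35, -50, -28) = -50
n2 (MIN): min(41, -3, 30) = -3
n3 (MIN): min(-10, 43, 0) = -10
root (MAX): max(-50, -3, -10) = -3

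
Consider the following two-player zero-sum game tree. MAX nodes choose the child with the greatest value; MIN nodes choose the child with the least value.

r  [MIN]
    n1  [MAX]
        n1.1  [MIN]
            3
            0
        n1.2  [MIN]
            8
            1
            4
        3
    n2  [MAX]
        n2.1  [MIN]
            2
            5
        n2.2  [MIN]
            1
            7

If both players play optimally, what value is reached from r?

2

n1.1 (MIN): min(3, 0) = 0
n1.2 (MIN): min(8, 1, 4) = 1
n1 (MAX): max(0, 1, 3) = 3
n2.1 (MIN): min(2, 5) = 2
n2.2 (MIN): min(1, 7) = 1
n2 (MAX): max(2, 1) = 2
r (MIN): min(3, 2) = 2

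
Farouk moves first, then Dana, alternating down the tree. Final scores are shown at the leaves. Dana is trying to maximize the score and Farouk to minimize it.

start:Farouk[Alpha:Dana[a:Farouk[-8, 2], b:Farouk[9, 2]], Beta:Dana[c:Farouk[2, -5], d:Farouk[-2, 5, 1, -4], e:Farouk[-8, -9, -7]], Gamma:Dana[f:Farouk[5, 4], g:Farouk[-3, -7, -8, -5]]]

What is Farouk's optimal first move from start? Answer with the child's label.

a (Farouk): min(-8, 2) = -8
b (Farouk): min(9, 2) = 2
Alpha (Dana): max(-8, 2) = 2
c (Farouk): min(2, -5) = -5
d (Farouk): min(-2, 5, 1, -4) = -4
e (Farouk): min(-8, -9, -7) = -9
Beta (Dana): max(-5, -4, -9) = -4
f (Farouk): min(5, 4) = 4
g (Farouk): min(-3, -7, -8, -5) = -8
Gamma (Dana): max(4, -8) = 4
start (Farouk): min(2, -4, 4) = -4
Farouk at start wants the lowest of {Alpha=2, Beta=-4, Gamma=4}, so chooses Beta.

Beta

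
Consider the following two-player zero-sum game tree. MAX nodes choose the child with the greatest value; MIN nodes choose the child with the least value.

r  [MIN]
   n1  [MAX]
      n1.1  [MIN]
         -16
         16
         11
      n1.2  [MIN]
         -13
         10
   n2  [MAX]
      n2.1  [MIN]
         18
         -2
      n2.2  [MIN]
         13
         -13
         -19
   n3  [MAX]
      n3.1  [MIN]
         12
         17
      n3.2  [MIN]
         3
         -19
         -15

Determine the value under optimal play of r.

n1.1 (MIN): min(-16, 16, 11) = -16
n1.2 (MIN): min(-13, 10) = -13
n1 (MAX): max(-16, -13) = -13
n2.1 (MIN): min(18, -2) = -2
n2.2 (MIN): min(13, -13, -19) = -19
n2 (MAX): max(-2, -19) = -2
n3.1 (MIN): min(12, 17) = 12
n3.2 (MIN): min(3, -19, -15) = -19
n3 (MAX): max(12, -19) = 12
r (MIN): min(-13, -2, 12) = -13

-13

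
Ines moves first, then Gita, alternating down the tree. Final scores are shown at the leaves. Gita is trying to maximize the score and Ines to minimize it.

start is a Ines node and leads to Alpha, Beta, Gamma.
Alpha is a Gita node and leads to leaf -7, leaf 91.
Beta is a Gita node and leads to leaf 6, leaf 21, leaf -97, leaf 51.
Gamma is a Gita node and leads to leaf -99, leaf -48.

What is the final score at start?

-48

Alpha (Gita): max(-7, 91) = 91
Beta (Gita): max(6, 21, -97, 51) = 51
Gamma (Gita): max(-99, -48) = -48
start (Ines): min(91, 51, -48) = -48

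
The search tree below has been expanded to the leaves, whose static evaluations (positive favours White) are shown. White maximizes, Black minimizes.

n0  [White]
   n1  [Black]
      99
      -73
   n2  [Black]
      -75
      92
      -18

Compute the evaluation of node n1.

-73

n1 (Black): min(99, -73) = -73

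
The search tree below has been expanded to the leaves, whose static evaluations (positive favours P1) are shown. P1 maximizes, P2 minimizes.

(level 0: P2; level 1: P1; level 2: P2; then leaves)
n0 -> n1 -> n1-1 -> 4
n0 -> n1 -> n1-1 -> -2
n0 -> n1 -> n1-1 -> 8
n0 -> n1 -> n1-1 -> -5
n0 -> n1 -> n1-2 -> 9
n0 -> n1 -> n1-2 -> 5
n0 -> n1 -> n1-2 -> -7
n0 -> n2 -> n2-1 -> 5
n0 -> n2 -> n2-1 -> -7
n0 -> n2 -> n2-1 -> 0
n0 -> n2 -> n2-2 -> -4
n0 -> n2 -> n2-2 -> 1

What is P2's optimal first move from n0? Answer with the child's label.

n1-1 (P2): min(4, -2, 8, -5) = -5
n1-2 (P2): min(9, 5, -7) = -7
n1 (P1): max(-5, -7) = -5
n2-1 (P2): min(5, -7, 0) = -7
n2-2 (P2): min(-4, 1) = -4
n2 (P1): max(-7, -4) = -4
n0 (P2): min(-5, -4) = -5
P2 at n0 wants the lowest of {n1=-5, n2=-4}, so chooses n1.

n1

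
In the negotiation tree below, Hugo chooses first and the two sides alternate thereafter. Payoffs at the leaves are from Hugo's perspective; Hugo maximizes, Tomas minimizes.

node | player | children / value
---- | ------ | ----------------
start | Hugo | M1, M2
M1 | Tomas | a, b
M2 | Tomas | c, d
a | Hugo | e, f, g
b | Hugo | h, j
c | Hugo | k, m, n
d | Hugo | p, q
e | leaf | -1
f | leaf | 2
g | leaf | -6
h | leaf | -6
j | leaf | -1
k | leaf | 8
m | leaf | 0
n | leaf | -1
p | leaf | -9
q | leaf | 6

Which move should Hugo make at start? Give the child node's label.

a (Hugo): max(-1, 2, -6) = 2
b (Hugo): max(-6, -1) = -1
M1 (Tomas): min(2, -1) = -1
c (Hugo): max(8, 0, -1) = 8
d (Hugo): max(-9, 6) = 6
M2 (Tomas): min(8, 6) = 6
start (Hugo): max(-1, 6) = 6
Hugo at start wants the highest of {M1=-1, M2=6}, so chooses M2.

M2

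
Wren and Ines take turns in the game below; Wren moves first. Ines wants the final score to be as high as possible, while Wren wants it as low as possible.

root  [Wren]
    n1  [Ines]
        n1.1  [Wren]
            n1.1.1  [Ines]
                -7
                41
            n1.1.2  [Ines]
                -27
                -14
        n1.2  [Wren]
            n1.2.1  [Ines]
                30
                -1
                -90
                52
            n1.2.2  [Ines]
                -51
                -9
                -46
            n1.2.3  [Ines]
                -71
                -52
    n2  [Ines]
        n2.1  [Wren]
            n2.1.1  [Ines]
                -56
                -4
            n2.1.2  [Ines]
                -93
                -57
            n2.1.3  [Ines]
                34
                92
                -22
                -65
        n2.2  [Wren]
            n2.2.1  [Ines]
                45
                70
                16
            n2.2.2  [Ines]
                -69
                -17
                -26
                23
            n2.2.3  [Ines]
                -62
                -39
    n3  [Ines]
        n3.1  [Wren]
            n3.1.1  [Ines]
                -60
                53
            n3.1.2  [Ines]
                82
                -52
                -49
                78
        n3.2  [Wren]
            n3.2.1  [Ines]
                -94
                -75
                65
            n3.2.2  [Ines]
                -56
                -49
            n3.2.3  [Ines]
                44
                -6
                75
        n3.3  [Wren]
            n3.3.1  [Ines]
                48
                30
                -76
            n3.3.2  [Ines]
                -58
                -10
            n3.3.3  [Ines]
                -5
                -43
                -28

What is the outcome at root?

-39

n1.1.1 (Ines): max(-7, 41) = 41
n1.1.2 (Ines): max(-27, -14) = -14
n1.1 (Wren): min(41, -14) = -14
n1.2.1 (Ines): max(30, -1, -90, 52) = 52
n1.2.2 (Ines): max(-51, -9, -46) = -9
n1.2.3 (Ines): max(-71, -52) = -52
n1.2 (Wren): min(52, -9, -52) = -52
n1 (Ines): max(-14, -52) = -14
n2.1.1 (Ines): max(-56, -4) = -4
n2.1.2 (Ines): max(-93, -57) = -57
n2.1.3 (Ines): max(34, 92, -22, -65) = 92
n2.1 (Wren): min(-4, -57, 92) = -57
n2.2.1 (Ines): max(45, 70, 16) = 70
n2.2.2 (Ines): max(-69, -17, -26, 23) = 23
n2.2.3 (Ines): max(-62, -39) = -39
n2.2 (Wren): min(70, 23, -39) = -39
n2 (Ines): max(-57, -39) = -39
n3.1.1 (Ines): max(-60, 53) = 53
n3.1.2 (Ines): max(82, -52, -49, 78) = 82
n3.1 (Wren): min(53, 82) = 53
n3.2.1 (Ines): max(-94, -75, 65) = 65
n3.2.2 (Ines): max(-56, -49) = -49
n3.2.3 (Ines): max(44, -6, 75) = 75
n3.2 (Wren): min(65, -49, 75) = -49
n3.3.1 (Ines): max(48, 30, -76) = 48
n3.3.2 (Ines): max(-58, -10) = -10
n3.3.3 (Ines): max(-5, -43, -28) = -5
n3.3 (Wren): min(48, -10, -5) = -10
n3 (Ines): max(53, -49, -10) = 53
root (Wren): min(-14, -39, 53) = -39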